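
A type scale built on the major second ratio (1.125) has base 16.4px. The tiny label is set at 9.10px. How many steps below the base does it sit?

5

1.125ⁿ = 16.4 / 9.10 = 1.8022
n = ln(1.8022) / ln(1.125) = 0.5890 / 0.1178 ≈ 5.00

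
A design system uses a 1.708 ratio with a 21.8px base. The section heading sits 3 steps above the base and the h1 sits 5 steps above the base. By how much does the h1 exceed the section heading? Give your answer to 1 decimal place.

Step 3: 21.8 × 1.708³ = 108.623px
Step 5: 21.8 × 1.708⁵ = 316.881px
Difference: 316.881 − 108.623 = 208.258px

208.3px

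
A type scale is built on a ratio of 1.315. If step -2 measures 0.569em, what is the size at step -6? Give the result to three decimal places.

0.190em

0.569 ÷ 1.315⁴ = 0.569 ÷ 2.99022 ≈ 0.190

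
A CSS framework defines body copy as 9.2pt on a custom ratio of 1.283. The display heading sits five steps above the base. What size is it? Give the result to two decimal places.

31.98pt

Every step multiplies by the scale ratio.
9.2 × 1.283⁵ = 9.2 × 3.47643 ≈ 31.98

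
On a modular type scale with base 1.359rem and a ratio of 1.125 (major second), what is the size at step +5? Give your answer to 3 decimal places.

Each step on a modular scale multiplies by the ratio, so the size n steps from the base is base × ratioⁿ.
1.359 × 1.125⁵ = 1.359 × 1.80203 ≈ 2.449

2.449rem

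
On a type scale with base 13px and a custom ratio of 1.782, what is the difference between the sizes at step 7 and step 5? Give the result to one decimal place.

508.2px

Step 5: 13.0 × 1.782⁵ = 233.605px
Step 7: 13.0 × 1.782⁷ = 741.818px
Difference: 741.818 − 233.605 = 508.213px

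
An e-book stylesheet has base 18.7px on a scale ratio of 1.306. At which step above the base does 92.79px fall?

1.306ⁿ = 92.79 / 18.7 = 4.9620
n = ln(4.9620) / ln(1.306) = 1.6018 / 0.2670 ≈ 6.00

6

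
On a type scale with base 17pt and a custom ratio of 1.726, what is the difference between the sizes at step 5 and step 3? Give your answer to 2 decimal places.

Step 3: 17.0 × 1.726³ = 87.4120pt
Step 5: 17.0 × 1.726⁵ = 260.4071pt
Difference: 260.4071 − 87.4120 = 172.9951pt

173.00pt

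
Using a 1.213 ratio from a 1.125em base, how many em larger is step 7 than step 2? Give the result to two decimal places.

2.69em

Step 2: 1.125 × 1.213² = 1.6553em
Step 7: 1.125 × 1.213⁷ = 4.3469em
Difference: 4.3469 − 1.6553 = 2.6916em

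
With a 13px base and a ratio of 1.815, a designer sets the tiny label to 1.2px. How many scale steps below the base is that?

1.815ⁿ = 13 / 1.2 = 10.8333
n = ln(10.8333) / ln(1.815) = 2.3826 / 0.5961 ≈ 4.00

4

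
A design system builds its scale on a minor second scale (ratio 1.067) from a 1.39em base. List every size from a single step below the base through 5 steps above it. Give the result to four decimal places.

1.3027em, 1.3900em, 1.4831em, 1.5825em, 1.6885em, 1.8017em, 1.9224em

Step -1: 1.39 ÷ 1.067 = 1.3027
Step 0: 1.39em
Step 1: 1.39 × 1.067 = 1.4831
Step 2: 1.39 × 1.067² = 1.5825
Step 3: 1.39 × 1.067³ = 1.6885
Step 4: 1.39 × 1.067⁴ = 1.8017
Step 5: 1.39 × 1.067⁵ = 1.9224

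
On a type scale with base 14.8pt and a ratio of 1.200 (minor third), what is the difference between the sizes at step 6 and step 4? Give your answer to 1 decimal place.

13.5pt

Step 4: 14.8 × 1.200⁴ = 30.689pt
Step 6: 14.8 × 1.200⁶ = 44.193pt
Difference: 44.193 − 30.689 = 13.504pt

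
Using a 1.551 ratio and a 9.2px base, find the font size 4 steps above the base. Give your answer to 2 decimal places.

9.2 × 1.551⁴ = 9.2 × 5.78692 ≈ 53.24

53.24px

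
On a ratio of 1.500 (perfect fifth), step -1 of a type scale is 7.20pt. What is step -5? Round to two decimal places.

1.42pt

Moving from step -1 to step -5 is 4 steps down, so divide by r⁴.
7.20 ÷ 1.500⁴ = 7.20 ÷ 5.06250 ≈ 1.422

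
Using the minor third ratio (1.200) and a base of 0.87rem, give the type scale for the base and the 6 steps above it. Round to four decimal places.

0.8700rem, 1.0440rem, 1.2528rem, 1.5034rem, 1.8040rem, 2.1648rem, 2.5978rem

Step 0: 0.87rem
Step 1: 0.87 × 1.200 = 1.0440
Step 2: 0.87 × 1.200² = 1.2528
Step 3: 0.87 × 1.200³ = 1.5034
Step 4: 0.87 × 1.200⁴ = 1.8040
Step 5: 0.87 × 1.200⁵ = 2.1648
Step 6: 0.87 × 1.200⁶ = 2.5978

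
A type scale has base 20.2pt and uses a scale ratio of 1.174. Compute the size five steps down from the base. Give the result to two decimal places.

Every step multiplies by the scale ratio.
20.2 ÷ 1.174⁵ = 20.2 ÷ 2.23018 ≈ 9.06

9.06pt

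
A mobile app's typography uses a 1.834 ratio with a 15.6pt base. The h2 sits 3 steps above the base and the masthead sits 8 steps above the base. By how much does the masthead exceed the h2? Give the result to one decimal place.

Step 3: 15.6 × 1.834³ = 96.233pt
Step 8: 15.6 × 1.834⁸ = 1996.730pt
Difference: 1996.730 − 96.233 = 1900.497pt

1900.5pt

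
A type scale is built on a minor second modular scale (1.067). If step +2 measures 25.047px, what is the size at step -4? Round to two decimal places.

The gap is -4 − (2) = -6 steps, so the factor is 1.067^-6.
25.047 ÷ 1.067⁶ = 25.047 ÷ 1.47566 ≈ 16.973

16.97px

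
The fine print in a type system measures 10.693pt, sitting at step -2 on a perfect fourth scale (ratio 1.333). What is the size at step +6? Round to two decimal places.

10.693 × 1.333⁸ = 10.693 × 9.96876 ≈ 106.596

106.60pt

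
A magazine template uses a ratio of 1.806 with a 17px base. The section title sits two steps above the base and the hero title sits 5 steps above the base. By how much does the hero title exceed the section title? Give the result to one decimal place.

Step 2: 17.0 × 1.806² = 55.448px
Step 5: 17.0 × 1.806⁵ = 326.616px
Difference: 326.616 − 55.448 = 271.168px

271.2px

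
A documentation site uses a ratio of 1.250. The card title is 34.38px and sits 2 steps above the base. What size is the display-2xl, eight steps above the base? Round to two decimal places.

Moving from step +2 to step +8 is 6 steps up, so multiply by r⁶.
34.38 × 1.250⁶ = 34.38 × 3.81470 ≈ 131.149

131.15px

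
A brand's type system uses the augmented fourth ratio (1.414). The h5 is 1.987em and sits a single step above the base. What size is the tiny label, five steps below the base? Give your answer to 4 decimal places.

0.2486em

1.987 ÷ 1.414⁶ = 1.987 ÷ 7.99275 ≈ 0.2486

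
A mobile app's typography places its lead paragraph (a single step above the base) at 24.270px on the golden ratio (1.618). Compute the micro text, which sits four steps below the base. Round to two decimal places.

2.19px

The gap is -4 − (1) = -5 steps, so the factor is 1.618^-5.
24.270 ÷ 1.618⁵ = 24.270 ÷ 11.08901 ≈ 2.189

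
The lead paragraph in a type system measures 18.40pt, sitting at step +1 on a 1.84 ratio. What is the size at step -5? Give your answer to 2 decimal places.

0.47pt

18.40 ÷ 1.84⁶ = 18.40 ÷ 38.80672 ≈ 0.474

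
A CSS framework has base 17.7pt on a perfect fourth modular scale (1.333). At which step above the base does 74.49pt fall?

5

1.333ⁿ = 74.49 / 17.7 = 4.2085
n = ln(4.2085) / ln(1.333) = 1.4371 / 0.2874 ≈ 5.00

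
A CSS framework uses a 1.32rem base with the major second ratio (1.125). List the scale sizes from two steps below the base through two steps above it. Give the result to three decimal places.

1.043rem, 1.173rem, 1.320rem, 1.485rem, 1.671rem

Step -2: 1.32 ÷ 1.125² = 1.043
Step -1: 1.32 ÷ 1.125 = 1.173
Step 0: 1.32rem
Step 1: 1.32 × 1.125 = 1.485
Step 2: 1.32 × 1.125² = 1.671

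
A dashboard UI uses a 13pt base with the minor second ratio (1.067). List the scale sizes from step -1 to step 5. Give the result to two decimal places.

Step -1: 13.0 ÷ 1.067 = 12.18
Step 0: 13pt
Step 1: 13.0 × 1.067 = 13.87
Step 2: 13.0 × 1.067² = 14.80
Step 3: 13.0 × 1.067³ = 15.79
Step 4: 13.0 × 1.067⁴ = 16.85
Step 5: 13.0 × 1.067⁵ = 17.98

12.18pt, 13.00pt, 13.87pt, 14.80pt, 15.79pt, 16.85pt, 17.98pt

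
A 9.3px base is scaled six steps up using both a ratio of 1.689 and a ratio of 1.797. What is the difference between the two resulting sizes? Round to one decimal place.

97.3px

At 1.689: 9.3 × 1.689⁶ = 215.904px
At 1.797: 9.3 × 1.797⁶ = 313.164px
Difference: 313.164 − 215.904 = 97.260px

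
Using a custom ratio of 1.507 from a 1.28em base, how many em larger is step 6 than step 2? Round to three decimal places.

Step 2: 1.28 × 1.507² = 2.90694em
Step 6: 1.28 × 1.507⁶ = 14.99303em
Difference: 14.99303 − 2.90694 = 12.08609em

12.086em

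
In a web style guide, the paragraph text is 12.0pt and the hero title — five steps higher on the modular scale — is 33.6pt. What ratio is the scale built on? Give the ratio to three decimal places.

r⁵ = 33.6 / 12.0, so r = (33.6/12.0)^(1/5).
r = 2.8000^(1/5) ≈ 1.2287

1.229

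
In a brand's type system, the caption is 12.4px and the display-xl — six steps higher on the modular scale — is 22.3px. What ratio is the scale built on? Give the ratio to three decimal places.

The ratio satisfies 12.4 × r⁶ = 22.3, so r = (22.3 / 12.4)^(1/6).
r = 1.7984^(1/6) ≈ 1.1028

1.103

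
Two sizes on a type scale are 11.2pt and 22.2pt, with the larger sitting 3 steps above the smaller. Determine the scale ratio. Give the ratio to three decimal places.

1.256

The ratio satisfies 11.2 × r³ = 22.2, so r = (22.2 / 11.2)^(1/3).
r = 1.9821^(1/3) ≈ 1.2562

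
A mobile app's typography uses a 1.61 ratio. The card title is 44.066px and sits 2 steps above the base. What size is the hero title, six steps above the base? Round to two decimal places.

296.08px

44.066 × 1.61⁴ = 44.066 × 6.71898 ≈ 296.079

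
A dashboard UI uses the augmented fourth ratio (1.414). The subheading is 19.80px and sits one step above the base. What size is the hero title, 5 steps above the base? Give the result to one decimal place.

19.80 × 1.414⁴ = 19.80 × 3.99758 ≈ 79.152

79.2px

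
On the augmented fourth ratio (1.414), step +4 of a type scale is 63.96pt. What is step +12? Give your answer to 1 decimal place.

1022.1pt

The gap is 12 − (4) = 8 steps, so the factor is 1.414^8.
63.96 × 1.414⁸ = 63.96 × 15.98068 ≈ 1022.124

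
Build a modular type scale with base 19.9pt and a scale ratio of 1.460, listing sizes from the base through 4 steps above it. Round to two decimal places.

19.90pt, 29.05pt, 42.42pt, 61.93pt, 90.42pt

Step 0: 19.9pt
Step 1: 19.9 × 1.460 = 29.05
Step 2: 19.9 × 1.460² = 42.42
Step 3: 19.9 × 1.460³ = 61.93
Step 4: 19.9 × 1.460⁴ = 90.42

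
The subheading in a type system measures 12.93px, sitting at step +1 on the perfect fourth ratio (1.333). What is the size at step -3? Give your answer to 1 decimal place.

4.1px

Moving from step +1 to step -3 is 4 steps down, so divide by r⁴.
12.93 ÷ 1.333⁴ = 12.93 ÷ 3.15733 ≈ 4.095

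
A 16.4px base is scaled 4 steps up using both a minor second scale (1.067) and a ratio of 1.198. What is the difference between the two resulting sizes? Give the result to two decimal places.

Minor second: 16.4 × 1.067⁴ = 21.2570px
At 1.198: 16.4 × 1.198⁴ = 33.7809px
Difference: 33.7809 − 21.2570 = 12.5239px

12.52px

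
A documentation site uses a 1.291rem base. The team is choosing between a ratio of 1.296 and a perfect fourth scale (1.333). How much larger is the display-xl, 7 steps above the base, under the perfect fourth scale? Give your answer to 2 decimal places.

1.73rem

At 1.296: 1.291 × 1.296⁷ = 7.9280rem
Perfect fourth: 1.291 × 1.333⁷ = 9.6547rem
Difference: 9.6547 − 7.9280 = 1.7267rem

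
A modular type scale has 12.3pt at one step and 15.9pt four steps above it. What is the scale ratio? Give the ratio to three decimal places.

1.066

The ratio satisfies 12.3 × r⁴ = 15.9, so r = (15.9 / 12.3)^(1/4).
r = 1.2927^(1/4) ≈ 1.0663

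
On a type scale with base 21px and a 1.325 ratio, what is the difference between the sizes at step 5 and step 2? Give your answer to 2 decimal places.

48.89px

Step 2: 21.0 × 1.325² = 36.8681px
Step 5: 21.0 × 1.325⁵ = 85.7627px
Difference: 85.7627 − 36.8681 = 48.8946px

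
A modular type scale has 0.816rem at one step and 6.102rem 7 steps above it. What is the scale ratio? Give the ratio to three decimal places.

r⁷ = 6.102 / 0.816, so r = (6.102/0.816)^(1/7).
r = 7.4779^(1/7) ≈ 1.3330

1.333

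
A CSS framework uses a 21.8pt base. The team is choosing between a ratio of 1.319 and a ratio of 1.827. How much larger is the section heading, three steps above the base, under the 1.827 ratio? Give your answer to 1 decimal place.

82.9pt

At 1.319: 21.8 × 1.319³ = 50.025pt
At 1.827: 21.8 × 1.827³ = 132.945pt
Difference: 132.945 − 50.025 = 82.920pt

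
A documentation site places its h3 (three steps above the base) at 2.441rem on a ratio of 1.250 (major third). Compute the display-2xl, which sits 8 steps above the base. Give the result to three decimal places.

The gap is 8 − (3) = 5 steps, so the factor is 1.250^5.
2.441 × 1.250⁵ = 2.441 × 3.05176 ≈ 7.449

7.449rem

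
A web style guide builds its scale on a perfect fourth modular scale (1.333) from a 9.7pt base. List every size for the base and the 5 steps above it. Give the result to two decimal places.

Step 0: 9.7pt
Step 1: 9.7 × 1.333 = 12.93
Step 2: 9.7 × 1.333² = 17.24
Step 3: 9.7 × 1.333³ = 22.98
Step 4: 9.7 × 1.333⁴ = 30.63
Step 5: 9.7 × 1.333⁵ = 40.82

9.70pt, 12.93pt, 17.24pt, 22.98pt, 30.63pt, 40.82pt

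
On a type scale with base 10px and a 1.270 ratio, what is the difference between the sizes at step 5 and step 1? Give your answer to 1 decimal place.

Step 1: 10.0 × 1.270 = 12.700px
Step 5: 10.0 × 1.270⁵ = 33.038px
Difference: 33.038 − 12.700 = 20.338px

20.3px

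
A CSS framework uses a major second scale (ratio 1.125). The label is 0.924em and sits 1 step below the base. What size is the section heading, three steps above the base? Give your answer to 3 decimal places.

1.480em

0.924 × 1.125⁴ = 0.924 × 1.60181 ≈ 1.480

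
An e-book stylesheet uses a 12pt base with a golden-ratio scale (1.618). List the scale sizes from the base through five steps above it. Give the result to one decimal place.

Step 0: 12pt
Step 1: 12.0 × 1.618 = 19.4
Step 2: 12.0 × 1.618² = 31.4
Step 3: 12.0 × 1.618³ = 50.8
Step 4: 12.0 × 1.618⁴ = 82.2
Step 5: 12.0 × 1.618⁵ = 133.1

12.0pt, 19.4pt, 31.4pt, 50.8pt, 82.2pt, 133.1pt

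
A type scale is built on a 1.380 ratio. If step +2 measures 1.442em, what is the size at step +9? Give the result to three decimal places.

1.442 × 1.380⁷ = 1.442 × 9.53133 ≈ 13.744

13.744em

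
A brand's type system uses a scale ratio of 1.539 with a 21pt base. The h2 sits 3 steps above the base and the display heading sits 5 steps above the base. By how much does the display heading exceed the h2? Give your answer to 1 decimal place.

104.8pt

Step 3: 21.0 × 1.539³ = 76.548pt
Step 5: 21.0 × 1.539⁵ = 181.306pt
Difference: 181.306 − 76.548 = 104.758pt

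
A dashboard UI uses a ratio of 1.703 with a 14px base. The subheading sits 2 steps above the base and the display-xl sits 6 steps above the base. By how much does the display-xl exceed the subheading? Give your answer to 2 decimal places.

300.92px

Step 2: 14.0 × 1.703² = 40.6029px
Step 6: 14.0 × 1.703⁶ = 341.5198px
Difference: 341.5198 − 40.6029 = 300.9169px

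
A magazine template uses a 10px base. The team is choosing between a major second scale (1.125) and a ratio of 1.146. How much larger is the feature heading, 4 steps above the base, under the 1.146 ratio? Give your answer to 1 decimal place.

Major second: 10.0 × 1.125⁴ = 16.018px
At 1.146: 10.0 × 1.146⁴ = 17.248px
Difference: 17.248 − 16.018 = 1.230px

1.2px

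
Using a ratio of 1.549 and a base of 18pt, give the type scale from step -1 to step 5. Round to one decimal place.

Step -1: 18.0 ÷ 1.549 = 11.6
Step 0: 18pt
Step 1: 18.0 × 1.549 = 27.9
Step 2: 18.0 × 1.549² = 43.2
Step 3: 18.0 × 1.549³ = 66.9
Step 4: 18.0 × 1.549⁴ = 103.6
Step 5: 18.0 × 1.549⁵ = 160.5

11.6pt, 18.0pt, 27.9pt, 43.2pt, 66.9pt, 103.6pt, 160.5pt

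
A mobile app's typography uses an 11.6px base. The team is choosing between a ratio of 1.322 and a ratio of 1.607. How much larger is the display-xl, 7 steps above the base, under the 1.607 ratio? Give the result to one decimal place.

239.2px

At 1.322: 11.6 × 1.322⁷ = 81.861px
At 1.607: 11.6 × 1.607⁷ = 321.047px
Difference: 321.047 − 81.861 = 239.186px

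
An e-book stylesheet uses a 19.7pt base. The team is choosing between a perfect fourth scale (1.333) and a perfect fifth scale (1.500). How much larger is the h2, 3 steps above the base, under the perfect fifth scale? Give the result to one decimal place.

19.8pt

Perfect fourth: 19.7 × 1.333³ = 46.661pt
Perfect fifth: 19.7 × 1.500³ = 66.487pt
Difference: 66.487 − 46.661 = 19.826pt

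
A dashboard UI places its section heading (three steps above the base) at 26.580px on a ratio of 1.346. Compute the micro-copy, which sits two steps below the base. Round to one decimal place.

6.0px

The gap is -2 − (3) = -5 steps, so the factor is 1.346^-5.
26.580 ÷ 1.346⁵ = 26.580 ÷ 4.41800 ≈ 6.016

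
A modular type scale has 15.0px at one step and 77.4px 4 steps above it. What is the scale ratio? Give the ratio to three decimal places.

1.507

r⁴ = 77.4 / 15.0, so r = (77.4/15.0)^(1/4).
r = 5.1600^(1/4) ≈ 1.5072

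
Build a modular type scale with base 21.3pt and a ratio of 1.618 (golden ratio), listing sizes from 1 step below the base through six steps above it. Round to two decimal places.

Step -1: 21.3 ÷ 1.618 = 13.16
Step 0: 21.3pt
Step 1: 21.3 × 1.618 = 34.46
Step 2: 21.3 × 1.618² = 55.76
Step 3: 21.3 × 1.618³ = 90.22
Step 4: 21.3 × 1.618⁴ = 145.98
Step 5: 21.3 × 1.618⁵ = 236.20
Step 6: 21.3 × 1.618⁶ = 382.16

13.16pt, 21.30pt, 34.46pt, 55.76pt, 90.22pt, 145.98pt, 236.20pt, 382.16pt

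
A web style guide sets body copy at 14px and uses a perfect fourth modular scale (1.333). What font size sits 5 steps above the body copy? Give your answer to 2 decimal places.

14.0 × 1.333⁵ = 14.0 × 4.20873 ≈ 58.92

58.92px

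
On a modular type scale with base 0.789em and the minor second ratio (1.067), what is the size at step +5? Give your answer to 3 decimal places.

1.091em

0.789 × 1.067⁵ = 0.789 × 1.38300 ≈ 1.091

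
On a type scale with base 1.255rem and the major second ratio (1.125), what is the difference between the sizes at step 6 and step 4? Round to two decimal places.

Step 4: 1.255 × 1.125⁴ = 2.0103rem
Step 6: 1.255 × 1.125⁶ = 2.5442rem
Difference: 2.5442 − 2.0103 = 0.5339rem

0.53rem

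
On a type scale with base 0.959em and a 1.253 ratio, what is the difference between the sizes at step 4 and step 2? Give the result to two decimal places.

Step 2: 0.959 × 1.253² = 1.5056em
Step 4: 0.959 × 1.253⁴ = 2.3639em
Difference: 2.3639 − 1.5056 = 0.8583em

0.86em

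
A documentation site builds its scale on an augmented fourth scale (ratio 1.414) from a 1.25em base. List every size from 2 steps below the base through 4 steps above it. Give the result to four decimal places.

0.6252em, 0.8840em, 1.2500em, 1.7675em, 2.4992em, 3.5339em, 4.9970em

Step -2: 1.25 ÷ 1.414² = 0.6252
Step -1: 1.25 ÷ 1.414 = 0.8840
Step 0: 1.25em
Step 1: 1.25 × 1.414 = 1.7675
Step 2: 1.25 × 1.414² = 2.4992
Step 3: 1.25 × 1.414³ = 3.5339
Step 4: 1.25 × 1.414⁴ = 4.9970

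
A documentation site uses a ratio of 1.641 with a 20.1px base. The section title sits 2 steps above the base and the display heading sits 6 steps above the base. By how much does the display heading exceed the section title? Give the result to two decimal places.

Step 2: 20.1 × 1.641² = 54.1269px
Step 6: 20.1 × 1.641⁶ = 392.5071px
Difference: 392.5071 − 54.1269 = 338.3802px

338.38px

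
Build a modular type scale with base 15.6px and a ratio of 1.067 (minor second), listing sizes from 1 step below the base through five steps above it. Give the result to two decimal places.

Step -1: 15.6 ÷ 1.067 = 14.62
Step 0: 15.6px
Step 1: 15.6 × 1.067 = 16.65
Step 2: 15.6 × 1.067² = 17.76
Step 3: 15.6 × 1.067³ = 18.95
Step 4: 15.6 × 1.067⁴ = 20.22
Step 5: 15.6 × 1.067⁵ = 21.57

14.62px, 15.60px, 16.65px, 17.76px, 18.95px, 20.22px, 21.57px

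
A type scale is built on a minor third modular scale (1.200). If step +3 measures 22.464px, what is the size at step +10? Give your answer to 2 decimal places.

22.464 × 1.200⁷ = 22.464 × 3.58318 ≈ 80.493

80.49px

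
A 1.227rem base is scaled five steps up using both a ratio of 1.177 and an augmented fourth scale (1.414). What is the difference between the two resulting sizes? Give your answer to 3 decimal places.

4.164rem

At 1.177: 1.227 × 1.177⁵ = 2.77158rem
Augmented fourth: 1.227 × 1.414⁵ = 6.93572rem
Difference: 6.93572 − 2.77158 = 4.16414rem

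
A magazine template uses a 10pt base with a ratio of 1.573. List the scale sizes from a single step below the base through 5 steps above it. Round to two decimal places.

6.36pt, 10.00pt, 15.73pt, 24.74pt, 38.92pt, 61.22pt, 96.30pt

Step -1: 10.0 ÷ 1.573 = 6.36
Step 0: 10pt
Step 1: 10.0 × 1.573 = 15.73
Step 2: 10.0 × 1.573² = 24.74
Step 3: 10.0 × 1.573³ = 38.92
Step 4: 10.0 × 1.573⁴ = 61.22
Step 5: 10.0 × 1.573⁵ = 96.30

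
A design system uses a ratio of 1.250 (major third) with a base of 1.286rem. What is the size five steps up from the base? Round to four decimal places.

Each step on a modular scale multiplies by the ratio, so the size n steps from the base is base × ratioⁿ.
1.286 × 1.250⁵ = 1.286 × 3.05176 ≈ 3.9246

3.9246rem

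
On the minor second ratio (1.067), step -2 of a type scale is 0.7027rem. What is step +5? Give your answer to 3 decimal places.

1.106rem

The gap is 5 − (-2) = 7 steps, so the factor is 1.067^7.
0.7027 × 1.067⁷ = 0.7027 × 1.57453 ≈ 1.106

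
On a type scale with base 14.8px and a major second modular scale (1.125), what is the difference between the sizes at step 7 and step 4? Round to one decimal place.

10.0px

Step 4: 14.8 × 1.125⁴ = 23.707px
Step 7: 14.8 × 1.125⁷ = 33.754px
Difference: 33.754 − 23.707 = 10.047px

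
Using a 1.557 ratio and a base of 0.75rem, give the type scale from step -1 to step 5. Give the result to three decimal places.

Step -1: 0.75 ÷ 1.557 = 0.482
Step 0: 0.75rem
Step 1: 0.75 × 1.557 = 1.168
Step 2: 0.75 × 1.557² = 1.818
Step 3: 0.75 × 1.557³ = 2.831
Step 4: 0.75 × 1.557⁴ = 4.408
Step 5: 0.75 × 1.557⁵ = 6.863

0.482rem, 0.750rem, 1.168rem, 1.818rem, 2.831rem, 4.408rem, 6.863rem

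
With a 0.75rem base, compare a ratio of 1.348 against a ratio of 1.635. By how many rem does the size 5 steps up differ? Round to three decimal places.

5.425rem

At 1.348: 0.75 × 1.348⁵ = 3.33819rem
At 1.635: 0.75 × 1.635⁵ = 8.76294rem
Difference: 8.76294 − 3.33819 = 5.42475rem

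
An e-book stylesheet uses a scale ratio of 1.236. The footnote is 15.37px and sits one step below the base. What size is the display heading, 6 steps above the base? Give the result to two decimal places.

Moving from step -1 to step +6 is 7 steps up, so multiply by r⁷.
15.37 × 1.236⁷ = 15.37 × 4.40686 ≈ 67.733

67.73px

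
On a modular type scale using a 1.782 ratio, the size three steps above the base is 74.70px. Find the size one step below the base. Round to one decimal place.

7.4px

Moving from step +3 to step -1 is 4 steps down, so divide by r⁴.
74.70 ÷ 1.782⁴ = 74.70 ÷ 10.08395 ≈ 7.408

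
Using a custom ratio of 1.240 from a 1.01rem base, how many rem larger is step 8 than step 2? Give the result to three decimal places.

Step 2: 1.01 × 1.240² = 1.55298rem
Step 8: 1.01 × 1.240⁸ = 5.64540rem
Difference: 5.64540 − 1.55298 = 4.09242rem

4.092rem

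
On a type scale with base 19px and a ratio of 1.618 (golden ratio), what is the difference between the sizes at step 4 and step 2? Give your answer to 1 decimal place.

80.5px

Step 2: 19.0 × 1.618² = 49.741px
Step 4: 19.0 × 1.618⁴ = 130.217px
Difference: 130.217 − 49.741 = 80.476px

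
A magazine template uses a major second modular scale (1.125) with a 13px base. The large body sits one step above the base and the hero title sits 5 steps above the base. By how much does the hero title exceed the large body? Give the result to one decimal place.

Step 1: 13.0 × 1.125 = 14.625px
Step 5: 13.0 × 1.125⁵ = 23.426px
Difference: 23.426 − 14.625 = 8.801px

8.8px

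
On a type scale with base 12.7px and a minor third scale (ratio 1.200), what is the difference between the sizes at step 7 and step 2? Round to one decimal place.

Step 2: 12.7 × 1.200² = 18.288px
Step 7: 12.7 × 1.200⁷ = 45.506px
Difference: 45.506 − 18.288 = 27.218px

27.2px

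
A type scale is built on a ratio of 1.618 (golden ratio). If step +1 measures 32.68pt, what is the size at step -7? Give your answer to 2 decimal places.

The gap is -7 − (1) = -8 steps, so the factor is 1.618^-8.
32.68 ÷ 1.618⁸ = 32.68 ÷ 46.97082 ≈ 0.696

0.70pt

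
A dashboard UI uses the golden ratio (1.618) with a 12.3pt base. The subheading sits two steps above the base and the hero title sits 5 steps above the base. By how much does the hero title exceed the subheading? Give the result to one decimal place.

Step 2: 12.3 × 1.618² = 32.200pt
Step 5: 12.3 × 1.618⁵ = 136.395pt
Difference: 136.395 − 32.200 = 104.195pt

104.2pt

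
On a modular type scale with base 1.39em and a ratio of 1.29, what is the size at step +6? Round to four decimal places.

6.4055em

Each step on a modular scale multiplies by the ratio, so the size n steps from the base is base × ratioⁿ.
1.39 × 1.29⁶ = 1.39 × 4.60827 ≈ 6.4055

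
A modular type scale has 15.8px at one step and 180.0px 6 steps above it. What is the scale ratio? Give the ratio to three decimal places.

1.500

The ratio satisfies 15.8 × r⁶ = 180.0, so r = (180.0 / 15.8)^(1/6).
r = 11.3924^(1/6) ≈ 1.5000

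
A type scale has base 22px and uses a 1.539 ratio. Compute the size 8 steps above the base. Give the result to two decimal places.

692.36px

Every step multiplies by the scale ratio.
22.0 × 1.539⁸ = 22.0 × 31.47089 ≈ 692.36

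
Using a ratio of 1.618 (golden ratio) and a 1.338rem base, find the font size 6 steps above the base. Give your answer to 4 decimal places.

Every step multiplies by the scale ratio.
1.338 × 1.618⁶ = 1.338 × 17.94201 ≈ 24.0064

24.0064rem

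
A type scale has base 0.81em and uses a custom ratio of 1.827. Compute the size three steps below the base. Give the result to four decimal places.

0.1328em

0.81 ÷ 1.827³ = 0.81 ÷ 6.09840 ≈ 0.1328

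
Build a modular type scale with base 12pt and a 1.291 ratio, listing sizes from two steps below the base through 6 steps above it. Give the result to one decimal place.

Step -2: 12.0 ÷ 1.291² = 7.2
Step -1: 12.0 ÷ 1.291 = 9.3
Step 0: 12pt
Step 1: 12.0 × 1.291 = 15.5
Step 2: 12.0 × 1.291² = 20.0
Step 3: 12.0 × 1.291³ = 25.8
Step 4: 12.0 × 1.291⁴ = 33.3
Step 5: 12.0 × 1.291⁵ = 43.0
Step 6: 12.0 × 1.291⁶ = 55.6

7.2pt, 9.3pt, 12.0pt, 15.5pt, 20.0pt, 25.8pt, 33.3pt, 43.0pt, 55.6pt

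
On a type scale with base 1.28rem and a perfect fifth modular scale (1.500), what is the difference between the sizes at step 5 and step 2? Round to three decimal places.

6.840rem

Step 2: 1.28 × 1.500² = 2.88000rem
Step 5: 1.28 × 1.500⁵ = 9.72000rem
Difference: 9.72000 − 2.88000 = 6.84000rem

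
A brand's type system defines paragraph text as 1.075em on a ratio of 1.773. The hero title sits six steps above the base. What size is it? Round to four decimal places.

A modular type scale is a geometric sequence: sizeₙ = base × rⁿ.
1.075 × 1.773⁶ = 1.075 × 31.06364 ≈ 33.3934

33.3934em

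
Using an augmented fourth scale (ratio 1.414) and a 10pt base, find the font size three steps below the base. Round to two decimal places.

3.54pt

10.0 ÷ 1.414³ = 10.0 ÷ 2.82715 ≈ 3.54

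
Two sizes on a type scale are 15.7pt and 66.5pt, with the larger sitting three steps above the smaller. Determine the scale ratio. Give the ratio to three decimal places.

1.618

The ratio satisfies 15.7 × r³ = 66.5, so r = (66.5 / 15.7)^(1/3).
r = 4.2357^(1/3) ≈ 1.6180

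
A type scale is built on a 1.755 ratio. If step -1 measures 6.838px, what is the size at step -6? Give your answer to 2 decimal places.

0.41px

6.838 ÷ 1.755⁵ = 6.838 ÷ 16.64890 ≈ 0.411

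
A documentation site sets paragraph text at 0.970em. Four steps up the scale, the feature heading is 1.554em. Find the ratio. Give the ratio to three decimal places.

r⁴ = 1.554 / 0.970, so r = (1.554/0.970)^(1/4).
r = 1.6021^(1/4) ≈ 1.1250

1.125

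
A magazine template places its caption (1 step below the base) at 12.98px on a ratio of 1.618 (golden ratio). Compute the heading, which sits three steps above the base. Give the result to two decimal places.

88.96px

12.98 × 1.618⁴ = 12.98 × 6.85353 ≈ 88.959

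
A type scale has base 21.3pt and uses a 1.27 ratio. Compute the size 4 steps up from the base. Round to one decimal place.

A modular type scale is a geometric sequence: sizeₙ = base × rⁿ.
21.3 × 1.27⁴ = 21.3 × 2.60145 ≈ 55.41

55.4pt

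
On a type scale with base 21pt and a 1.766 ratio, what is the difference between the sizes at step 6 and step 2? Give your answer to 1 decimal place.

Step 2: 21.0 × 1.766² = 65.494pt
Step 6: 21.0 × 1.766⁶ = 637.035pt
Difference: 637.035 − 65.494 = 571.541pt

571.5pt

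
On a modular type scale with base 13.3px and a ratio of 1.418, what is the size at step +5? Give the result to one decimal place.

13.3 × 1.418⁵ = 13.3 × 5.73299 ≈ 76.25

76.2px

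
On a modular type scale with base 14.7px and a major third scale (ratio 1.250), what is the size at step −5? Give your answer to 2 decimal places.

4.82px

14.7 ÷ 1.250⁵ = 14.7 ÷ 3.05176 ≈ 4.82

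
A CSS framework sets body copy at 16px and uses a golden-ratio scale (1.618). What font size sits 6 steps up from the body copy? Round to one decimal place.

287.1px

16.0 × 1.618⁶ = 16.0 × 17.94201 ≈ 287.07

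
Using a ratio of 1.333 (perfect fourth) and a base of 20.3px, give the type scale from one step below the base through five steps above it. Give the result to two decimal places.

15.23px, 20.30px, 27.06px, 36.07px, 48.08px, 64.09px, 85.44px

Step -1: 20.3 ÷ 1.333 = 15.23
Step 0: 20.3px
Step 1: 20.3 × 1.333 = 27.06
Step 2: 20.3 × 1.333² = 36.07
Step 3: 20.3 × 1.333³ = 48.08
Step 4: 20.3 × 1.333⁴ = 64.09
Step 5: 20.3 × 1.333⁵ = 85.44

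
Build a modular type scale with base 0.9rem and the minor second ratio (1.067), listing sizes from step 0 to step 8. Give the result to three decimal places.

0.900rem, 0.960rem, 1.025rem, 1.093rem, 1.167rem, 1.245rem, 1.328rem, 1.417rem, 1.512rem

Step 0: 0.9rem
Step 1: 0.9 × 1.067 = 0.960
Step 2: 0.9 × 1.067² = 1.025
Step 3: 0.9 × 1.067³ = 1.093
Step 4: 0.9 × 1.067⁴ = 1.167
Step 5: 0.9 × 1.067⁵ = 1.245
Step 6: 0.9 × 1.067⁶ = 1.328
Step 7: 0.9 × 1.067⁷ = 1.417
Step 8: 0.9 × 1.067⁸ = 1.512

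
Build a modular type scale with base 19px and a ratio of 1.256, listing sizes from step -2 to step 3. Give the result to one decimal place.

12.0px, 15.1px, 19.0px, 23.9px, 30.0px, 37.6px

Step -2: 19.0 ÷ 1.256² = 12.0
Step -1: 19.0 ÷ 1.256 = 15.1
Step 0: 19px
Step 1: 19.0 × 1.256 = 23.9
Step 2: 19.0 × 1.256² = 30.0
Step 3: 19.0 × 1.256³ = 37.6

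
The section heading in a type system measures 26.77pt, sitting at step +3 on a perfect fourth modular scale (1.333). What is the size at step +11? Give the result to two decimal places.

The gap is 11 − (3) = 8 steps, so the factor is 1.333^8.
26.77 × 1.333⁸ = 26.77 × 9.96876 ≈ 266.864

266.86pt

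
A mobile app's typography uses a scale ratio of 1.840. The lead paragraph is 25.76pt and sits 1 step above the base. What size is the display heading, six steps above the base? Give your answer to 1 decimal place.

25.76 × 1.840⁵ = 25.76 × 21.09061 ≈ 543.294

543.3pt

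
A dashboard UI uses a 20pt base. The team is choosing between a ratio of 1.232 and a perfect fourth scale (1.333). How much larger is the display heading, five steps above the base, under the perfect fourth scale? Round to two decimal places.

27.41pt

At 1.232: 20.0 × 1.232⁵ = 56.7654pt
Perfect fourth: 20.0 × 1.333⁵ = 84.1745pt
Difference: 84.1745 − 56.7654 = 27.4091pt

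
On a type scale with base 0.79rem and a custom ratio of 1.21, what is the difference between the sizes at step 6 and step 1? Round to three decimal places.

1.523rem

Step 1: 0.79 × 1.21 = 0.95590rem
Step 6: 0.79 × 1.21⁶ = 2.47936rem
Difference: 2.47936 − 0.95590 = 1.52346rem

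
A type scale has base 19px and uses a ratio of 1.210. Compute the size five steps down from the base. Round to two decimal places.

7.33px

Each step on a modular scale multiplies by the ratio, so the size n steps from the base is base × ratioⁿ.
19.0 ÷ 1.210⁵ = 19.0 ÷ 2.59374 ≈ 7.33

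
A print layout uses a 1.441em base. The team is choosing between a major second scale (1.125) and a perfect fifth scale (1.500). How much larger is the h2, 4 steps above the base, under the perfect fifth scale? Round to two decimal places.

4.99em

Major second: 1.441 × 1.125⁴ = 2.3082em
Perfect fifth: 1.441 × 1.500⁴ = 7.2951em
Difference: 7.2951 − 2.3082 = 4.9869em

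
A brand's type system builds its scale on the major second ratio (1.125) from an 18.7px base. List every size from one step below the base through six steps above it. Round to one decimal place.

Step -1: 18.7 ÷ 1.125 = 16.6
Step 0: 18.7px
Step 1: 18.7 × 1.125 = 21.0
Step 2: 18.7 × 1.125² = 23.7
Step 3: 18.7 × 1.125³ = 26.6
Step 4: 18.7 × 1.125⁴ = 30.0
Step 5: 18.7 × 1.125⁵ = 33.7
Step 6: 18.7 × 1.125⁶ = 37.9

16.6px, 18.7px, 21.0px, 23.7px, 26.6px, 30.0px, 33.7px, 37.9px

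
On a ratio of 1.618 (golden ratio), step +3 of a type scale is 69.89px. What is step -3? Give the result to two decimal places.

3.90px

The gap is -3 − (3) = -6 steps, so the factor is 1.618^-6.
69.89 ÷ 1.618⁶ = 69.89 ÷ 17.94201 ≈ 3.895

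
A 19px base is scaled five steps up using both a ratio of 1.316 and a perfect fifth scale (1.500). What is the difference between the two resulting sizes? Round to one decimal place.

69.3px

At 1.316: 19.0 × 1.316⁵ = 74.995px
Perfect fifth: 19.0 × 1.500⁵ = 144.281px
Difference: 144.281 − 74.995 = 69.286px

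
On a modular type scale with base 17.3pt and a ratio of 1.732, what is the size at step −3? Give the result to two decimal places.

3.33pt

Every step multiplies by the scale ratio.
17.3 ÷ 1.732³ = 17.3 ÷ 5.19570 ≈ 3.33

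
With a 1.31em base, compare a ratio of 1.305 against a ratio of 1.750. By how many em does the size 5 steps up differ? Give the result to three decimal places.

At 1.305: 1.31 × 1.305⁵ = 4.95820em
At 1.750: 1.31 × 1.750⁵ = 21.50114em
Difference: 21.50114 − 4.95820 = 16.54294em

16.543em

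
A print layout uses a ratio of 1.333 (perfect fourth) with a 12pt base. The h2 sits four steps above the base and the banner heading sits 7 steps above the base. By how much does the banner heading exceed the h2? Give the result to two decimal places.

Step 4: 12.0 × 1.333⁴ = 37.8880pt
Step 7: 12.0 × 1.333⁷ = 89.7413pt
Difference: 89.7413 − 37.8880 = 51.8533pt

51.85pt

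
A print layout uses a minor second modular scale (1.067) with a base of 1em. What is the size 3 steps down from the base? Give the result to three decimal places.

1.0 ÷ 1.067³ = 1.0 ÷ 1.21477 ≈ 0.823

0.823em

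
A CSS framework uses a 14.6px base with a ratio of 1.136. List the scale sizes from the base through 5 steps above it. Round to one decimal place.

Step 0: 14.6px
Step 1: 14.6 × 1.136 = 16.6
Step 2: 14.6 × 1.136² = 18.8
Step 3: 14.6 × 1.136³ = 21.4
Step 4: 14.6 × 1.136⁴ = 24.3
Step 5: 14.6 × 1.136⁵ = 27.6

14.6px, 16.6px, 18.8px, 21.4px, 24.3px, 27.6px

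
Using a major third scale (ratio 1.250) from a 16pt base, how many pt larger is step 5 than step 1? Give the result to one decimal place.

28.8pt

Step 1: 16.0 × 1.250 = 20.000pt
Step 5: 16.0 × 1.250⁵ = 48.828pt
Difference: 48.828 − 20.000 = 28.828pt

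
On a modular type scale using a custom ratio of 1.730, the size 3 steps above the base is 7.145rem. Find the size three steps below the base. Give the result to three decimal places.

7.145 ÷ 1.730⁶ = 7.145 ÷ 26.80875 ≈ 0.267

0.267rem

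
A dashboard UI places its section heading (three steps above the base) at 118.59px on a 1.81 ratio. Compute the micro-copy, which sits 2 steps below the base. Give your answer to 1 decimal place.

6.1px

Moving from step +3 to step -2 is 5 steps down, so divide by r⁵.
118.59 ÷ 1.81⁵ = 118.59 ÷ 19.42642 ≈ 6.105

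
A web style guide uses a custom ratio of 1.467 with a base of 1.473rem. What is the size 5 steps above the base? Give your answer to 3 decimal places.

10.008rem

Each step on a modular scale multiplies by the ratio, so the size n steps from the base is base × ratioⁿ.
1.473 × 1.467⁵ = 1.473 × 6.79439 ≈ 10.008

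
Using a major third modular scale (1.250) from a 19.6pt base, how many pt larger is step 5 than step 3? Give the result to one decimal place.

21.5pt

Step 3: 19.6 × 1.250³ = 38.281pt
Step 5: 19.6 × 1.250⁵ = 59.814pt
Difference: 59.814 − 38.281 = 21.533pt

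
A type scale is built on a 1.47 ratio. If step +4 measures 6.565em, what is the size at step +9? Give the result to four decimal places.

6.565 × 1.47⁵ = 6.565 × 6.86415 ≈ 45.0631

45.0631em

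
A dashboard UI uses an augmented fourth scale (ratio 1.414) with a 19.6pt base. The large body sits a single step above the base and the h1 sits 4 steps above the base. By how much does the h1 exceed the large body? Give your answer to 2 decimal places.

50.64pt

Step 1: 19.6 × 1.414 = 27.7144pt
Step 4: 19.6 × 1.414⁴ = 78.3527pt
Difference: 78.3527 − 27.7144 = 50.6383pt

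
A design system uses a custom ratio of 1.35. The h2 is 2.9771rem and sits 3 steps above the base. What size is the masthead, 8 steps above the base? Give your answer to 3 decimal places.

Moving from step +3 to step +8 is 5 steps up, so multiply by r⁵.
2.9771 × 1.35⁵ = 2.9771 × 4.48403 ≈ 13.349

13.349rem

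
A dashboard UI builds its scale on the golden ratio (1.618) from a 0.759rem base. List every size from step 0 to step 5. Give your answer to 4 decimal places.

Step 0: 0.759rem
Step 1: 0.759 × 1.618 = 1.2281
Step 2: 0.759 × 1.618² = 1.9870
Step 3: 0.759 × 1.618³ = 3.2150
Step 4: 0.759 × 1.618⁴ = 5.2018
Step 5: 0.759 × 1.618⁵ = 8.4166

0.7590rem, 1.2281rem, 1.9870rem, 3.2150rem, 5.2018rem, 8.4166rem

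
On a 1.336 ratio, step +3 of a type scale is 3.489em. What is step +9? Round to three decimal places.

The gap is 9 − (3) = 6 steps, so the factor is 1.336^6.
3.489 × 1.336⁶ = 3.489 × 5.68642 ≈ 19.840

19.840em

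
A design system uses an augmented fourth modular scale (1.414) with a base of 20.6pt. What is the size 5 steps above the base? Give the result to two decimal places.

116.44pt

A modular type scale is a geometric sequence: sizeₙ = base × rⁿ.
20.6 × 1.414⁵ = 20.6 × 5.65258 ≈ 116.44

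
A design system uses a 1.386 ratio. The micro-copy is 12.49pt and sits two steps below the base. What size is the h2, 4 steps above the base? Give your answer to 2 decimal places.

88.54pt

Moving from step -2 to step +4 is 6 steps up, so multiply by r⁶.
12.49 × 1.386⁶ = 12.49 × 7.08891 ≈ 88.540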